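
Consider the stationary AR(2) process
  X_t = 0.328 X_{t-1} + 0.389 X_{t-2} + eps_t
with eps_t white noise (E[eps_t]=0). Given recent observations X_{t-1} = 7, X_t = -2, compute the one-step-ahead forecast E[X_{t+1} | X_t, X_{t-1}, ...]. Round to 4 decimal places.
E[X_{t+1} \mid \mathcal F_t] = 2.0670

For an AR(p) model X_t = c + sum_i phi_i X_{t-i} + eps_t, the
one-step-ahead conditional mean is
  E[X_{t+1} | X_t, ...] = c + sum_i phi_i X_{t+1-i}.
Substitute known values:
  E[X_{t+1} | ...] = (0.328) * (-2) + (0.389) * (7)
                   = 2.0670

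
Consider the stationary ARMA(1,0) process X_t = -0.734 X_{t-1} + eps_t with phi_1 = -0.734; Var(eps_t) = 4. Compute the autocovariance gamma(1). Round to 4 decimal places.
\gamma(1) = -6.3654

Multiply the model equation by X_{t-k} and take expectations. With theta_0 = psi_0 = 1 and psi_j the MA(infinity) weights, this gives
  gamma(k) - sum_i phi_i gamma(k-i) = c_k,
  c_k = sigma^2 * sum_{j=k..q} theta_j psi_{j-k}   (c_k = 0 for k > q),
using gamma(-m) = gamma(m).
Pure AR (q = 0): c_0 = sigma^2 = 4, c_k = 0 for k >= 1.
Equations for k = 0 and k = 1 (AR order 1):
  gamma(0) = phi_1 gamma(1) + c_0
  gamma(1) = phi_1 gamma(0) + c_1
Substituting the second into the first: gamma(0) (1 - phi_1^2) = c_0 + phi_1 c_1, so
  gamma(0) = c_0 / (1 - phi_1^2) = 4 / (1 - (-0.734)^2) = 4 / 0.461244 = 8.6722.
  gamma(1) = phi_1 gamma(0) = (-0.734)(8.6722) = -6.365394.
Therefore gamma(1) = -6.3654 (to 4 decimal places).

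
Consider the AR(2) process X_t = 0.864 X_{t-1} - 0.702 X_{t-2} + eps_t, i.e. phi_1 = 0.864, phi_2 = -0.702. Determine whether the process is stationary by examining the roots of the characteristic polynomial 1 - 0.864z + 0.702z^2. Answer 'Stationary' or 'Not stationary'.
\text{Stationary}

The AR(p) characteristic polynomial is P(z) = 1 - 0.864z + 0.702z^2.
Stationarity requires all roots to lie outside the unit circle, i.e. |z| > 1 for every root.
Set 1 + (-0.864) z + (0.702) z^2 = 0, i.e. a z^2 + b z + c = 0 with a = 0.702, b = -0.864, c = 1.
Discriminant D = b^2 - 4ac = (-0.864)^2 - 4*(0.702)*1 = 0.746496 - (2.808) = -2.061504.
D < 0, so the roots are the complex-conjugate pair z = (-b +/- i sqrt(-D)) / (2a) = 0.6154 +/- 1.0226i.
For a conjugate pair |z|^2 = z * conj(z) = (product of roots) = c/a = 1/(0.702) = 1.424501, so |z| = sqrt(1.424501) = 1.1935 for both roots.
Moduli of all roots: 1.1935, 1.1935.
All moduli strictly greater than 1? Yes.
Verdict: Stationary.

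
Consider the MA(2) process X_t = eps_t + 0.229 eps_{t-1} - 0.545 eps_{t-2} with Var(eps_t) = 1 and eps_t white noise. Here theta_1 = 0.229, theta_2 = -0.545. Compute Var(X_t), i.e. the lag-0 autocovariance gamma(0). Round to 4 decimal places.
\gamma(0) = 1.3495

For an MA(q) process X_t = eps_t + sum_i theta_i eps_{t-i} with
Var(eps_t) = sigma^2, the variance is
  gamma(0) = sigma^2 * (1 + sum_i theta_i^2).
  sum_i theta_i^2 = (0.229)^2 + (-0.545)^2 = 0.052441 + 0.297025 = 0.349466.
  gamma(0) = 1 * (1 + 0.349466) = 1 * 1.349466 = 1.349466, which rounds to 1.3495.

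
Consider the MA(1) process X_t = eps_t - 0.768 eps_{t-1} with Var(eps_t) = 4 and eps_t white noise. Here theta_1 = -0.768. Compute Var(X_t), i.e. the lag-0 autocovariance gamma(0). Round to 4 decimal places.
\gamma(0) = 6.3593

For an MA(q) process X_t = eps_t + sum_i theta_i eps_{t-i} with
Var(eps_t) = sigma^2, the variance is
  gamma(0) = sigma^2 * (1 + sum_i theta_i^2).
  sum_i theta_i^2 = (-0.768)^2 = 0.589824.
  gamma(0) = 4 * (1 + 0.589824) = 4 * 1.589824 = 6.359296, which rounds to 6.3593.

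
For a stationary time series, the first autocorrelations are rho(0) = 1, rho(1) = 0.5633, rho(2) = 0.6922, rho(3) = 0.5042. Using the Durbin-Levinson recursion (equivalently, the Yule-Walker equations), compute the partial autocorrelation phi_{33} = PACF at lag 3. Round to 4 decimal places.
\phi_{33} = 0.0400

The PACF at lag k is phi_{kk}, the last component of the solution
to the Yule-Walker system G_k phi = r_k where
  (G_k)_{ij} = rho(|i - j|), (r_k)_i = rho(i), i,j = 1..k.
Equivalently, Durbin-Levinson gives phi_{kk} iteratively:
  phi_{11} = rho(1)
  phi_{kk} = [rho(k) - sum_{j=1..k-1} phi_{k-1,j} rho(k-j)]
            / [1 - sum_{j=1..k-1} phi_{k-1,j} rho(j)],
  phi_{k,j} = phi_{k-1,j} - phi_{kk} phi_{k-1,k-j},  j = 1..k-1.
Step k = 1:
  phi_11 = rho(1) = 0.5633.
Step k = 2:
  phi_22 = [rho(2) - phi_11 rho(1)] / [1 - phi_11 rho(1)] = [0.6922 - (0.5633)(0.5633)] / [1 - (0.5633)(0.5633)]
         = 0.37489311 / 0.68269311 = 0.549139.
  Update: phi_21 = phi_11 - phi_22 phi_11 = 0.5633 - (0.549139)(0.5633) = 0.25397.
Step k = 3:
  phi_33 = [rho(3) - phi_21 rho(2) - phi_22 rho(1)] / [1 - phi_21 rho(1) - phi_22 rho(2)]
    numerator   = 0.5042 - (0.25397)(0.6922) - (0.549139)(0.5633) = 0.01907204
    denominator = 1 - (0.25397)(0.5633) - (0.549139)(0.6922) = 0.47682485
  phi_33 = 0.01907204 / 0.47682485 = 0.04.
Therefore phi_{33} = 0.0400.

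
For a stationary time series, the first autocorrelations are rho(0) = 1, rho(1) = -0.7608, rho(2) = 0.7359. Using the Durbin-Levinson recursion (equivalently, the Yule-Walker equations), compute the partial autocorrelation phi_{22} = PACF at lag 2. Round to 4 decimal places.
\phi_{22} = 0.3730

The PACF at lag k is phi_{kk}, the last component of the solution
to the Yule-Walker system G_k phi = r_k where
  (G_k)_{ij} = rho(|i - j|), (r_k)_i = rho(i), i,j = 1..k.
Equivalently, Durbin-Levinson gives phi_{kk} iteratively:
  phi_{11} = rho(1)
  phi_{kk} = [rho(k) - sum_{j=1..k-1} phi_{k-1,j} rho(k-j)]
            / [1 - sum_{j=1..k-1} phi_{k-1,j} rho(j)],
  phi_{k,j} = phi_{k-1,j} - phi_{kk} phi_{k-1,k-j},  j = 1..k-1.
Step k = 1:
  phi_11 = rho(1) = -0.7608.
Step k = 2:
  phi_22 = [rho(2) - phi_11 rho(1)] / [1 - phi_11 rho(1)] = [0.7359 - (-0.7608)(-0.7608)] / [1 - (-0.7608)(-0.7608)]
         = 0.15708336 / 0.42118336 = 0.373.
Therefore phi_{22} = 0.3730.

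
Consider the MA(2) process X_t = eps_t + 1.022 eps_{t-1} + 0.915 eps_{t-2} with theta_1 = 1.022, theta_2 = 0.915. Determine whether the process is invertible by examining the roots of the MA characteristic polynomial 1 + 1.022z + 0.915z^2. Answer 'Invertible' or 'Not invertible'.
\text{Invertible}

The MA(q) characteristic polynomial is P(z) = 1 + 1.022z + 0.915z^2.
Invertibility requires all roots to lie outside the unit circle, i.e. |z| > 1 for every root.
Set 1 + (1.022) z + (0.915) z^2 = 0, i.e. a z^2 + b z + c = 0 with a = 0.915, b = 1.022, c = 1.
Discriminant D = b^2 - 4ac = (1.022)^2 - 4*(0.915)*1 = 1.044484 - (3.66) = -2.615516.
D < 0, so the roots are the complex-conjugate pair z = (-b +/- i sqrt(-D)) / (2a) = -0.5585 +/- 0.8837i.
For a conjugate pair |z|^2 = z * conj(z) = (product of roots) = c/a = 1/(0.915) = 1.092896, so |z| = sqrt(1.092896) = 1.0454 for both roots.
Moduli of all roots: 1.0454, 1.0454.
All moduli strictly greater than 1? Yes.
Verdict: Invertible.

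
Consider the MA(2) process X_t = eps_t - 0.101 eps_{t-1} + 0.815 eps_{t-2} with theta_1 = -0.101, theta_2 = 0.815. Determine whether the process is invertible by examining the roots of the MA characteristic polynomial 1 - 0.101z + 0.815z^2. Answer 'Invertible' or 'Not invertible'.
\text{Invertible}

The MA(q) characteristic polynomial is P(z) = 1 - 0.101z + 0.815z^2.
Invertibility requires all roots to lie outside the unit circle, i.e. |z| > 1 for every root.
Set 1 + (-0.101) z + (0.815) z^2 = 0, i.e. a z^2 + b z + c = 0 with a = 0.815, b = -0.101, c = 1.
Discriminant D = b^2 - 4ac = (-0.101)^2 - 4*(0.815)*1 = 0.010201 - (3.26) = -3.249799.
D < 0, so the roots are the complex-conjugate pair z = (-b +/- i sqrt(-D)) / (2a) = 0.062 +/- 1.106i.
For a conjugate pair |z|^2 = z * conj(z) = (product of roots) = c/a = 1/(0.815) = 1.226994, so |z| = sqrt(1.226994) = 1.1077 for both roots.
Moduli of all roots: 1.1077, 1.1077.
All moduli strictly greater than 1? Yes.
Verdict: Invertible.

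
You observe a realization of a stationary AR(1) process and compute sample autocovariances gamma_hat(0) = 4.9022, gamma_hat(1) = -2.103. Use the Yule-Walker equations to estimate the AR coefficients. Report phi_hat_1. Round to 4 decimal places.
\hat\phi_{1} = -0.4290

The Yule-Walker equations for an AR(p) process read, in matrix form,
  Gamma_p phi = r_p,   with   (Gamma_p)_{ij} = gamma(|i - j|),
                       (r_p)_i = gamma(i),   i,j = 1..p.
Substitute the sample gammas (Toeplitz matrix and right-hand side of size 1):
  Gamma_p = [[4.9022]]
  r_p     = [-2.103]
With p = 1 this is the single equation gamma(0) phi_1 = gamma(1):
  phi_hat_1 = gamma(1) / gamma(0) = -2.103 / 4.9022 = -0.4290.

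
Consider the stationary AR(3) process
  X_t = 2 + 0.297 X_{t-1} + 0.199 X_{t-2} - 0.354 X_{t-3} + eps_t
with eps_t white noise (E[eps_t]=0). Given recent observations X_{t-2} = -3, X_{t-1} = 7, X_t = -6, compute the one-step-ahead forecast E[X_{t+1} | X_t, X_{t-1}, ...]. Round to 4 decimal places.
E[X_{t+1} \mid \mathcal F_t] = 2.6730

For an AR(p) model X_t = c + sum_i phi_i X_{t-i} + eps_t, the
one-step-ahead conditional mean is
  E[X_{t+1} | X_t, ...] = c + sum_i phi_i X_{t+1-i}.
Substitute known values:
  E[X_{t+1} | ...] = 2 + (0.297) * (-6) + (0.199) * (7) + (-0.354) * (-3)
                   = 2.6730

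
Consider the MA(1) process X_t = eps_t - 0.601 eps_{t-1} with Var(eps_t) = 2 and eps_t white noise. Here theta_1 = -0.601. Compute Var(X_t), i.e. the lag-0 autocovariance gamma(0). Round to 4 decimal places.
\gamma(0) = 2.7224

For an MA(q) process X_t = eps_t + sum_i theta_i eps_{t-i} with
Var(eps_t) = sigma^2, the variance is
  gamma(0) = sigma^2 * (1 + sum_i theta_i^2).
  sum_i theta_i^2 = (-0.601)^2 = 0.361201.
  gamma(0) = 2 * (1 + 0.361201) = 2 * 1.361201 = 2.722402, which rounds to 2.7224.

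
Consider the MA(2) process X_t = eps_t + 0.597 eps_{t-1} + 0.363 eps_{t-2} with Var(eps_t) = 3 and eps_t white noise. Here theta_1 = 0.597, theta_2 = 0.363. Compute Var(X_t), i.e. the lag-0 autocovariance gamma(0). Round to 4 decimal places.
\gamma(0) = 4.4645

For an MA(q) process X_t = eps_t + sum_i theta_i eps_{t-i} with
Var(eps_t) = sigma^2, the variance is
  gamma(0) = sigma^2 * (1 + sum_i theta_i^2).
  sum_i theta_i^2 = (0.597)^2 + (0.363)^2 = 0.356409 + 0.131769 = 0.488178.
  gamma(0) = 3 * (1 + 0.488178) = 3 * 1.488178 = 4.464534, which rounds to 4.4645.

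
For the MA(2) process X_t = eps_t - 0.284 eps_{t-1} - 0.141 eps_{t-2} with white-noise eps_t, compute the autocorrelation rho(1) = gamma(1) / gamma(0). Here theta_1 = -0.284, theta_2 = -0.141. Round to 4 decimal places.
\rho(1) = -0.2217

For an MA(q) process with theta_0 = 1, the autocovariance is
  gamma(k) = sigma^2 * sum_{i=0..q-k} theta_i * theta_{i+k},
and rho(k) = gamma(k) / gamma(0). Sigma^2 cancels.
  numerator   = (1)*(-0.284) + (-0.284)*(-0.141) = -0.243956.
  denominator = (1)^2 + (-0.284)^2 + (-0.141)^2 = 1.100537.
  rho(1) = -0.243956 / 1.100537 = -0.2217.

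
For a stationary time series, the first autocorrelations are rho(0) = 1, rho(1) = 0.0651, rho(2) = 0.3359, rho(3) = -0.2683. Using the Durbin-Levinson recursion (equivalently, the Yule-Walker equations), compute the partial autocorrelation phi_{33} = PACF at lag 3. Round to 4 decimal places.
\phi_{33} = -0.3440

The PACF at lag k is phi_{kk}, the last component of the solution
to the Yule-Walker system G_k phi = r_k where
  (G_k)_{ij} = rho(|i - j|), (r_k)_i = rho(i), i,j = 1..k.
Equivalently, Durbin-Levinson gives phi_{kk} iteratively:
  phi_{11} = rho(1)
  phi_{kk} = [rho(k) - sum_{j=1..k-1} phi_{k-1,j} rho(k-j)]
            / [1 - sum_{j=1..k-1} phi_{k-1,j} rho(j)],
  phi_{k,j} = phi_{k-1,j} - phi_{kk} phi_{k-1,k-j},  j = 1..k-1.
Step k = 1:
  phi_11 = rho(1) = 0.0651.
Step k = 2:
  phi_22 = [rho(2) - phi_11 rho(1)] / [1 - phi_11 rho(1)] = [0.3359 - (0.0651)(0.0651)] / [1 - (0.0651)(0.0651)]
         = 0.33166199 / 0.99576199 = 0.333074.
  Update: phi_21 = phi_11 - phi_22 phi_11 = 0.0651 - (0.333074)(0.0651) = 0.043417.
Step k = 3:
  phi_33 = [rho(3) - phi_21 rho(2) - phi_22 rho(1)] / [1 - phi_21 rho(1) - phi_22 rho(2)]
    numerator   = -0.2683 - (0.043417)(0.3359) - (0.333074)(0.0651) = -0.30456683
    denominator = 1 - (0.043417)(0.0651) - (0.333074)(0.3359) = 0.88529415
  phi_33 = -0.30456683 / 0.88529415 = -0.344.
Therefore phi_{33} = -0.3440.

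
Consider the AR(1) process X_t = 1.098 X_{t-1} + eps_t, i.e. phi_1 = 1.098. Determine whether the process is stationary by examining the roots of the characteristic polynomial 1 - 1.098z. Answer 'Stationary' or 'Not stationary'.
\text{Not stationary}

The AR(p) characteristic polynomial is P(z) = 1 - 1.098z.
Stationarity requires all roots to lie outside the unit circle, i.e. |z| > 1 for every root.
This is linear in z: 1 + (-1.098) z = 0  =>  z = -1/(-1.098) = 0.910747,  |z| = 0.910747.
Moduli of all roots: 0.9107.
All moduli strictly greater than 1? No.
Verdict: Not stationary.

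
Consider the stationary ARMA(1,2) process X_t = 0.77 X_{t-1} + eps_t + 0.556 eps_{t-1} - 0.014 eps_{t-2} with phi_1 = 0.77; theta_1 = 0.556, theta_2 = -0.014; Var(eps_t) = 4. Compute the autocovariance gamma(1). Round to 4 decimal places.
\gamma(1) = 18.3175

Multiply the model equation by X_{t-k} and take expectations. With theta_0 = psi_0 = 1 and psi_j the MA(infinity) weights, this gives
  gamma(k) - sum_i phi_i gamma(k-i) = c_k,
  c_k = sigma^2 * sum_{j=k..q} theta_j psi_{j-k}   (c_k = 0 for k > q),
using gamma(-m) = gamma(m).
psi-weights needed (psi_j = theta_j + sum_i phi_i psi_{j-i}):
  psi_1 = theta_1 + phi_1 = 0.556 + (0.77) = 1.326
  psi_2 = theta_2 + phi_1 psi_1 = -0.014 + (0.77)(1.326) = 1.00702
Right-hand sides:
  c_0 = sigma^2 (1 + theta_1 psi_1 + theta_2 psi_2) = 4 * (1 + (0.556)(1.326) + (-0.014)(1.00702)) = 4 * 1.723158 = 6.892631
  c_1 = sigma^2 (theta_1 + theta_2 psi_1) = 4 * (0.556 + (-0.014)(1.326)) = 2.149744
  c_2 = sigma^2 theta_2 = 4 * (-0.014) = -0.056
Equations for k = 0 and k = 1 (AR order 1):
  gamma(0) = phi_1 gamma(1) + c_0
  gamma(1) = phi_1 gamma(0) + c_1
Substituting the second into the first: gamma(0) (1 - phi_1^2) = c_0 + phi_1 c_1, so
  gamma(0) = (c_0 + phi_1 c_1) / (1 - phi_1^2) = (6.892631 + (0.77)(2.149744)) / (1 - (0.77)^2) = 8.547934 / 0.4071 = 20.997135.
  gamma(1) = phi_1 gamma(0) + c_1 = (0.77)(20.997135) + (2.149744) = 18.317538.
Therefore gamma(1) = 18.3175 (to 4 decimal places).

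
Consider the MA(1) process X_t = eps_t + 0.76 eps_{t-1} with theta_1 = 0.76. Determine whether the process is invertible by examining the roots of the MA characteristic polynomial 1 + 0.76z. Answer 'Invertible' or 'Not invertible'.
\text{Invertible}

The MA(q) characteristic polynomial is P(z) = 1 + 0.76z.
Invertibility requires all roots to lie outside the unit circle, i.e. |z| > 1 for every root.
This is linear in z: 1 + (0.76) z = 0  =>  z = -1/(0.76) = -1.315789,  |z| = 1.315789.
Moduli of all roots: 1.3158.
All moduli strictly greater than 1? Yes.
Verdict: Invertible.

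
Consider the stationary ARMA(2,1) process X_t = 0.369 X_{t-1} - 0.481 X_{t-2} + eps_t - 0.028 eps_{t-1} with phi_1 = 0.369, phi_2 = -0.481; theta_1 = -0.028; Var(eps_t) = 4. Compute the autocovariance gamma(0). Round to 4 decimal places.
\gamma(0) = 5.4754

Multiply the model equation by X_{t-k} and take expectations. With theta_0 = psi_0 = 1 and psi_j the MA(infinity) weights, this gives
  gamma(k) - sum_i phi_i gamma(k-i) = c_k,
  c_k = sigma^2 * sum_{j=k..q} theta_j psi_{j-k}   (c_k = 0 for k > q),
using gamma(-m) = gamma(m).
psi-weights needed (psi_j = theta_j + sum_i phi_i psi_{j-i}):
  psi_1 = theta_1 + phi_1 = -0.028 + (0.369) = 0.341
Right-hand sides:
  c_0 = sigma^2 (1 + theta_1 psi_1) = 4 * (1 + (-0.028)(0.341)) = 4 * 0.990452 = 3.961808
  c_1 = sigma^2 theta_1 = 4 * (-0.028) = -0.112
  c_2 = 0
Equations for k = 0, 1, 2 (AR order 2, c_2 = 0):
  (E0) gamma(0) = phi_1 gamma(1) + phi_2 gamma(2) + c_0
  (E1) gamma(1) = phi_1 gamma(0) + phi_2 gamma(1) + c_1
  (E2) gamma(2) = phi_1 gamma(1) + phi_2 gamma(0)
From (E1): gamma(1) = A gamma(0) + B with
  A = phi_1 / (1 - phi_2) = 0.369 / 1.481 = 0.249156,   B = c_1 / (1 - phi_2) = -0.112 / 1.481 = -0.075625.
Insert (E2) into (E0): gamma(0) (1 - phi_2^2) = phi_1 (1 + phi_2) gamma(1) + c_0.
  phi_1 (1 + phi_2) = (0.369)(0.519) = 0.191511,   1 - phi_2^2 = 0.768639.
Replace gamma(1) by A gamma(0) + B and collect gamma(0):
  gamma(0) [0.768639 - (0.191511)(0.249156)] = (0.191511)(-0.075625) + 3.961808
  gamma(0) * 0.720923 = 3.947325
  gamma(0) = 3.947325 / 0.720923 = 5.475378.
Therefore gamma(0) = 5.4754 (to 4 decimal places).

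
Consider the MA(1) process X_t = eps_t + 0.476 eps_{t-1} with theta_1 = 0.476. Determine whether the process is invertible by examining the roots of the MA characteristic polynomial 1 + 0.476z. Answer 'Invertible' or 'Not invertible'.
\text{Invertible}

The MA(q) characteristic polynomial is P(z) = 1 + 0.476z.
Invertibility requires all roots to lie outside the unit circle, i.e. |z| > 1 for every root.
This is linear in z: 1 + (0.476) z = 0  =>  z = -1/(0.476) = -2.10084,  |z| = 2.10084.
Moduli of all roots: 2.1008.
All moduli strictly greater than 1? Yes.
Verdict: Invertible.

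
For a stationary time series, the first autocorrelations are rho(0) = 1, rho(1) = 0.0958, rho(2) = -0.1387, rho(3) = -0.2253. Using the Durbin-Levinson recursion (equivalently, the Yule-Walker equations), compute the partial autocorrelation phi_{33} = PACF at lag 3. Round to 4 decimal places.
\phi_{33} = -0.2020

The PACF at lag k is phi_{kk}, the last component of the solution
to the Yule-Walker system G_k phi = r_k where
  (G_k)_{ij} = rho(|i - j|), (r_k)_i = rho(i), i,j = 1..k.
Equivalently, Durbin-Levinson gives phi_{kk} iteratively:
  phi_{11} = rho(1)
  phi_{kk} = [rho(k) - sum_{j=1..k-1} phi_{k-1,j} rho(k-j)]
            / [1 - sum_{j=1..k-1} phi_{k-1,j} rho(j)],
  phi_{k,j} = phi_{k-1,j} - phi_{kk} phi_{k-1,k-j},  j = 1..k-1.
Step k = 1:
  phi_11 = rho(1) = 0.0958.
Step k = 2:
  phi_22 = [rho(2) - phi_11 rho(1)] / [1 - phi_11 rho(1)] = [-0.1387 - (0.0958)(0.0958)] / [1 - (0.0958)(0.0958)]
         = -0.14787764 / 0.99082236 = -0.149247.
  Update: phi_21 = phi_11 - phi_22 phi_11 = 0.0958 - (-0.149247)(0.0958) = 0.110098.
Step k = 3:
  phi_33 = [rho(3) - phi_21 rho(2) - phi_22 rho(1)] / [1 - phi_21 rho(1) - phi_22 rho(2)]
    numerator   = -0.2253 - (0.110098)(-0.1387) - (-0.149247)(0.0958) = -0.19573152
    denominator = 1 - (0.110098)(0.0958) - (-0.149247)(-0.1387) = 0.96875201
  phi_33 = -0.19573152 / 0.96875201 = -0.202.
Therefore phi_{33} = -0.2020.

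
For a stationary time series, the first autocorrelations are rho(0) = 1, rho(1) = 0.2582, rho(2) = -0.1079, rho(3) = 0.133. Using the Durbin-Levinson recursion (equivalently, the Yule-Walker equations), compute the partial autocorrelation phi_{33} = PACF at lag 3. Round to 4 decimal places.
\phi_{33} = 0.2380

The PACF at lag k is phi_{kk}, the last component of the solution
to the Yule-Walker system G_k phi = r_k where
  (G_k)_{ij} = rho(|i - j|), (r_k)_i = rho(i), i,j = 1..k.
Equivalently, Durbin-Levinson gives phi_{kk} iteratively:
  phi_{11} = rho(1)
  phi_{kk} = [rho(k) - sum_{j=1..k-1} phi_{k-1,j} rho(k-j)]
            / [1 - sum_{j=1..k-1} phi_{k-1,j} rho(j)],
  phi_{k,j} = phi_{k-1,j} - phi_{kk} phi_{k-1,k-j},  j = 1..k-1.
Step k = 1:
  phi_11 = rho(1) = 0.2582.
Step k = 2:
  phi_22 = [rho(2) - phi_11 rho(1)] / [1 - phi_11 rho(1)] = [-0.1079 - (0.2582)(0.2582)] / [1 - (0.2582)(0.2582)]
         = -0.17456724 / 0.93333276 = -0.187036.
  Update: phi_21 = phi_11 - phi_22 phi_11 = 0.2582 - (-0.187036)(0.2582) = 0.306493.
Step k = 3:
  phi_33 = [rho(3) - phi_21 rho(2) - phi_22 rho(1)] / [1 - phi_21 rho(1) - phi_22 rho(2)]
    numerator   = 0.133 - (0.306493)(-0.1079) - (-0.187036)(0.2582) = 0.21436338
    denominator = 1 - (0.306493)(0.2582) - (-0.187036)(-0.1079) = 0.90068232
  phi_33 = 0.21436338 / 0.90068232 = 0.238.
Therefore phi_{33} = 0.2380.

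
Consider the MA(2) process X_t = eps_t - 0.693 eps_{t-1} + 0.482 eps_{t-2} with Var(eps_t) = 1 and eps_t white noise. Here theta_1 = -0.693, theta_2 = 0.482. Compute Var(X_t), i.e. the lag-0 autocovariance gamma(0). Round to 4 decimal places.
\gamma(0) = 1.7126

For an MA(q) process X_t = eps_t + sum_i theta_i eps_{t-i} with
Var(eps_t) = sigma^2, the variance is
  gamma(0) = sigma^2 * (1 + sum_i theta_i^2).
  sum_i theta_i^2 = (-0.693)^2 + (0.482)^2 = 0.480249 + 0.232324 = 0.712573.
  gamma(0) = 1 * (1 + 0.712573) = 1 * 1.712573 = 1.712573, which rounds to 1.7126.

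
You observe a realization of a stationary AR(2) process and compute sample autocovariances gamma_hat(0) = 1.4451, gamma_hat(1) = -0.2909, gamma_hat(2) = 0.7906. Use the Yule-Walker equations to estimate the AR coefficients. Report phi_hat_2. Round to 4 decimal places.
\hat\phi_{2} = 0.5280

The Yule-Walker equations for an AR(p) process read, in matrix form,
  Gamma_p phi = r_p,   with   (Gamma_p)_{ij} = gamma(|i - j|),
                       (r_p)_i = gamma(i),   i,j = 1..p.
Substitute the sample gammas (Toeplitz matrix and right-hand side of size 2):
  Gamma_p = [[1.4451, -0.2909], [-0.2909, 1.4451]]
  r_p     = [-0.2909, 0.7906]
Written out:
  1.4451 phi_1 - 0.2909 phi_2 = -0.2909
  -0.2909 phi_1 + 1.4451 phi_2 = 0.7906
Solve by Cramer's rule:
  det = gamma(0)^2 - gamma(1)^2 = (1.4451)^2 - (-0.2909)^2 = 2.08831401 - 0.08462281 = 2.0036912
  phi_hat_1 = [gamma(1) gamma(0) - gamma(1) gamma(2)] / det = [(-0.2909)(1.4451) - (-0.2909)(0.7906)] / 2.0036912 = -0.19039405 / 2.0036912 = -0.095
  phi_hat_2 = [gamma(0) gamma(2) - gamma(1)^2] / det = [(1.4451)(0.7906) - (-0.2909)^2] / 2.0036912 = 1.05787325 / 2.0036912 = 0.528
So phi_hat = [-0.0950, 0.5280].
Therefore phi_hat_2 = 0.5280.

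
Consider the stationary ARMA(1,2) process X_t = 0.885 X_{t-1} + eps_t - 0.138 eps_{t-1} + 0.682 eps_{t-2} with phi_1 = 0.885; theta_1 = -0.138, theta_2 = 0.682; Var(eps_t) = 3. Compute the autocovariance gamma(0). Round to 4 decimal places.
\gamma(0) = 29.6387

Multiply the model equation by X_{t-k} and take expectations. With theta_0 = psi_0 = 1 and psi_j the MA(infinity) weights, this gives
  gamma(k) - sum_i phi_i gamma(k-i) = c_k,
  c_k = sigma^2 * sum_{j=k..q} theta_j psi_{j-k}   (c_k = 0 for k > q),
using gamma(-m) = gamma(m).
psi-weights needed (psi_j = theta_j + sum_i phi_i psi_{j-i}):
  psi_1 = theta_1 + phi_1 = -0.138 + (0.885) = 0.747
  psi_2 = theta_2 + phi_1 psi_1 = 0.682 + (0.885)(0.747) = 1.343095
Right-hand sides:
  c_0 = sigma^2 (1 + theta_1 psi_1 + theta_2 psi_2) = 3 * (1 + (-0.138)(0.747) + (0.682)(1.343095)) = 3 * 1.812905 = 5.438714
  c_1 = sigma^2 (theta_1 + theta_2 psi_1) = 3 * (-0.138 + (0.682)(0.747)) = 1.114362
  c_2 = sigma^2 theta_2 = 3 * (0.682) = 2.046
Equations for k = 0 and k = 1 (AR order 1):
  gamma(0) = phi_1 gamma(1) + c_0
  gamma(1) = phi_1 gamma(0) + c_1
Substituting the second into the first: gamma(0) (1 - phi_1^2) = c_0 + phi_1 c_1, so
  gamma(0) = (c_0 + phi_1 c_1) / (1 - phi_1^2) = (5.438714 + (0.885)(1.114362)) / (1 - (0.885)^2) = 6.424925 / 0.216775 = 29.638679.
Therefore gamma(0) = 29.6387 (to 4 decimal places).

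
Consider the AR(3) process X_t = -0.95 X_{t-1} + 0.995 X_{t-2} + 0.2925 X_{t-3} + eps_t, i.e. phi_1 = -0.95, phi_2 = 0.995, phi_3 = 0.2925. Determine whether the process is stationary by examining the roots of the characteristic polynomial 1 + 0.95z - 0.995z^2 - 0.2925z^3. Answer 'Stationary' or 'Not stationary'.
\text{Not stationary}

The AR(p) characteristic polynomial is P(z) = 1 + 0.95z - 0.995z^2 - 0.2925z^3.
Stationarity requires all roots to lie outside the unit circle, i.e. |z| > 1 for every root.
Degree 3: look for a simple real root z0 first, then factor out (1 - z/z0) and solve the remaining quadratic.
Testing z0 = -4: P(-4) = 1 + (0.95)(-4) + (-0.995)(-4)^2 + (-0.2925)(-4)^3
  = 1 + (-3.8) + (-15.92) + (18.72) = 0.  So z_0 = -4 is a root, |z_0| = 4.
Divide out the factor (1 + 0.25 z) = (1 - z/z0) (since 1/z0 = -0.25):
  P(z) = (1 + 0.25 z)(1 + (0.7) z + (-1.17) z^2)
  [check: z-coef 0.7 - (-0.25) = 0.95; z^2-coef -1.17 - (-0.25)(0.7) = -0.995; z^3-coef -(-0.25)(-1.17) = -0.2925.]
Remaining roots from the quadratic factor 1 + (0.7) z + (-1.17) z^2:
  Set 1 + (0.7) z + (-1.17) z^2 = 0, i.e. a z^2 + b z + c = 0 with a = -1.17, b = 0.7, c = 1.
  Discriminant D = b^2 - 4ac = (0.7)^2 - 4*(-1.17)*1 = 0.49 - (-4.68) = 5.17.
  D >= 0, so the roots are real: z = (-b +/- sqrt(D)) / (2a) = (-0.7 +/- 2.273763) / (-2.34).
    z_1 = (-0.7 + 2.273763) / (-2.34) = -0.6725,   |z_1| = 0.6725.
    z_2 = (-0.7 - 2.273763) / (-2.34) = 1.2708,   |z_2| = 1.2708.
Moduli of all roots: 4.0000, 0.6725, 1.2708.
All moduli strictly greater than 1? No.
Verdict: Not stationary.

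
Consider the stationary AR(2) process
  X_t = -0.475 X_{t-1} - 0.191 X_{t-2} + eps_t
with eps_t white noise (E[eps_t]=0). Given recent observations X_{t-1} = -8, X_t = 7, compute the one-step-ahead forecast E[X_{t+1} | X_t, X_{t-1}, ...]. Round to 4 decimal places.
E[X_{t+1} \mid \mathcal F_t] = -1.7970

For an AR(p) model X_t = c + sum_i phi_i X_{t-i} + eps_t, the
one-step-ahead conditional mean is
  E[X_{t+1} | X_t, ...] = c + sum_i phi_i X_{t+1-i}.
Substitute known values:
  E[X_{t+1} | ...] = (-0.475) * (7) + (-0.191) * (-8)
                   = -1.7970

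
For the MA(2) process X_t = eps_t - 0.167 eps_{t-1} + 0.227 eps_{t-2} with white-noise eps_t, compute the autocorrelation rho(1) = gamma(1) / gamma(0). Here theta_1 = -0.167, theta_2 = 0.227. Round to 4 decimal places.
\rho(1) = -0.1898

For an MA(q) process with theta_0 = 1, the autocovariance is
  gamma(k) = sigma^2 * sum_{i=0..q-k} theta_i * theta_{i+k},
and rho(k) = gamma(k) / gamma(0). Sigma^2 cancels.
  numerator   = (1)*(-0.167) + (-0.167)*(0.227) = -0.204909.
  denominator = (1)^2 + (-0.167)^2 + (0.227)^2 = 1.079418.
  rho(1) = -0.204909 / 1.079418 = -0.1898.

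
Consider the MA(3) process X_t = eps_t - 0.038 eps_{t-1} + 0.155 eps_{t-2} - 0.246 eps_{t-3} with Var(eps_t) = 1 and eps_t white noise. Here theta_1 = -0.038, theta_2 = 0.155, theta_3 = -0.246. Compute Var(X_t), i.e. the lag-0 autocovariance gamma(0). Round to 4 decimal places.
\gamma(0) = 1.0860

For an MA(q) process X_t = eps_t + sum_i theta_i eps_{t-i} with
Var(eps_t) = sigma^2, the variance is
  gamma(0) = sigma^2 * (1 + sum_i theta_i^2).
  sum_i theta_i^2 = (-0.038)^2 + (0.155)^2 + (-0.246)^2 = 0.001444 + 0.024025 + 0.060516 = 0.085985.
  gamma(0) = 1 * (1 + 0.085985) = 1 * 1.085985 = 1.085985, which rounds to 1.0860.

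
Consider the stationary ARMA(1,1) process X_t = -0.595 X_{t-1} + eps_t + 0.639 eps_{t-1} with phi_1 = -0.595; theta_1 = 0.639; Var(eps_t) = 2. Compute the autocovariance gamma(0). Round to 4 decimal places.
\gamma(0) = 2.0060

Multiply the model equation by X_{t-k} and take expectations. With theta_0 = psi_0 = 1 and psi_j the MA(infinity) weights, this gives
  gamma(k) - sum_i phi_i gamma(k-i) = c_k,
  c_k = sigma^2 * sum_{j=k..q} theta_j psi_{j-k}   (c_k = 0 for k > q),
using gamma(-m) = gamma(m).
psi-weights needed (psi_j = theta_j + sum_i phi_i psi_{j-i}):
  psi_1 = theta_1 + phi_1 = 0.639 + (-0.595) = 0.044
Right-hand sides:
  c_0 = sigma^2 (1 + theta_1 psi_1) = 2 * (1 + (0.639)(0.044)) = 2 * 1.028116 = 2.056232
  c_1 = sigma^2 theta_1 = 2 * (0.639) = 1.278
  c_2 = 0
Equations for k = 0 and k = 1 (AR order 1):
  gamma(0) = phi_1 gamma(1) + c_0
  gamma(1) = phi_1 gamma(0) + c_1
Substituting the second into the first: gamma(0) (1 - phi_1^2) = c_0 + phi_1 c_1, so
  gamma(0) = (c_0 + phi_1 c_1) / (1 - phi_1^2) = (2.056232 + (-0.595)(1.278)) / (1 - (-0.595)^2) = 1.295822 / 0.645975 = 2.005994.
Therefore gamma(0) = 2.0060 (to 4 decimal places).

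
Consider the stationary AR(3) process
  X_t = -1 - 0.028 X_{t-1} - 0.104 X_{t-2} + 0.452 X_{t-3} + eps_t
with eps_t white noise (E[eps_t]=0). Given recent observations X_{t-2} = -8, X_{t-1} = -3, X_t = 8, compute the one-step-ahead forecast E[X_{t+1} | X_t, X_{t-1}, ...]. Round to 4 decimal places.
E[X_{t+1} \mid \mathcal F_t] = -4.5280

For an AR(p) model X_t = c + sum_i phi_i X_{t-i} + eps_t, the
one-step-ahead conditional mean is
  E[X_{t+1} | X_t, ...] = c + sum_i phi_i X_{t+1-i}.
Substitute known values:
  E[X_{t+1} | ...] = -1 + (-0.028) * (8) + (-0.104) * (-3) + (0.452) * (-8)
                   = -4.5280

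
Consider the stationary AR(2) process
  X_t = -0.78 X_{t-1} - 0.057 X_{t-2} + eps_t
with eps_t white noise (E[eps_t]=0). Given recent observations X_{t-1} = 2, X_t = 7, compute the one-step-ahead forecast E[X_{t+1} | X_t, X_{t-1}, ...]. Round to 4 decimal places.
E[X_{t+1} \mid \mathcal F_t] = -5.5740

For an AR(p) model X_t = c + sum_i phi_i X_{t-i} + eps_t, the
one-step-ahead conditional mean is
  E[X_{t+1} | X_t, ...] = c + sum_i phi_i X_{t+1-i}.
Substitute known values:
  E[X_{t+1} | ...] = (-0.78) * (7) + (-0.057) * (2)
                   = -5.5740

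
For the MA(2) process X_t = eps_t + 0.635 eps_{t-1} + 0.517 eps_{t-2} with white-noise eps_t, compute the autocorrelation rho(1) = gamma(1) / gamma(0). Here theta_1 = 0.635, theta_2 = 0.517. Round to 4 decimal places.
\rho(1) = 0.5766

For an MA(q) process with theta_0 = 1, the autocovariance is
  gamma(k) = sigma^2 * sum_{i=0..q-k} theta_i * theta_{i+k},
and rho(k) = gamma(k) / gamma(0). Sigma^2 cancels.
  numerator   = (1)*(0.635) + (0.635)*(0.517) = 0.963295.
  denominator = (1)^2 + (0.635)^2 + (0.517)^2 = 1.670514.
  rho(1) = 0.963295 / 1.670514 = 0.5766.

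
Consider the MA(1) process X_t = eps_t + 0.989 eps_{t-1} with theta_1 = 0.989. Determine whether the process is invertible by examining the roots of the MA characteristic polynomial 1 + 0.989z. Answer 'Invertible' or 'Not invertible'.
\text{Invertible}

The MA(q) characteristic polynomial is P(z) = 1 + 0.989z.
Invertibility requires all roots to lie outside the unit circle, i.e. |z| > 1 for every root.
This is linear in z: 1 + (0.989) z = 0  =>  z = -1/(0.989) = -1.011122,  |z| = 1.011122.
Moduli of all roots: 1.0111.
All moduli strictly greater than 1? Yes.
Verdict: Invertible.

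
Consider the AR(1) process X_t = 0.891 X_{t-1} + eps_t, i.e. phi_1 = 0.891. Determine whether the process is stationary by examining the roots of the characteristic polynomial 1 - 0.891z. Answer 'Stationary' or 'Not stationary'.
\text{Stationary}

The AR(p) characteristic polynomial is P(z) = 1 - 0.891z.
Stationarity requires all roots to lie outside the unit circle, i.e. |z| > 1 for every root.
This is linear in z: 1 + (-0.891) z = 0  =>  z = -1/(-0.891) = 1.122334,  |z| = 1.122334.
Moduli of all roots: 1.1223.
All moduli strictly greater than 1? Yes.
Verdict: Stationary.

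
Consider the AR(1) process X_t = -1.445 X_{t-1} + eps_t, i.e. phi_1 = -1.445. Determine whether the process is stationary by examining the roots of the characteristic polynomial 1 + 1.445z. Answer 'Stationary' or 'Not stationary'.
\text{Not stationary}

The AR(p) characteristic polynomial is P(z) = 1 + 1.445z.
Stationarity requires all roots to lie outside the unit circle, i.e. |z| > 1 for every root.
This is linear in z: 1 + (1.445) z = 0  =>  z = -1/(1.445) = -0.692042,  |z| = 0.692042.
Moduli of all roots: 0.6920.
All moduli strictly greater than 1? No.
Verdict: Not stationary.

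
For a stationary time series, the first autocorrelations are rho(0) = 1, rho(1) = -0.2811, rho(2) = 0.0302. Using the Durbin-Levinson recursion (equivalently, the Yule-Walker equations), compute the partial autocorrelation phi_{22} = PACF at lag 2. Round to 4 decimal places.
\phi_{22} = -0.0530

The PACF at lag k is phi_{kk}, the last component of the solution
to the Yule-Walker system G_k phi = r_k where
  (G_k)_{ij} = rho(|i - j|), (r_k)_i = rho(i), i,j = 1..k.
Equivalently, Durbin-Levinson gives phi_{kk} iteratively:
  phi_{11} = rho(1)
  phi_{kk} = [rho(k) - sum_{j=1..k-1} phi_{k-1,j} rho(k-j)]
            / [1 - sum_{j=1..k-1} phi_{k-1,j} rho(j)],
  phi_{k,j} = phi_{k-1,j} - phi_{kk} phi_{k-1,k-j},  j = 1..k-1.
Step k = 1:
  phi_11 = rho(1) = -0.2811.
Step k = 2:
  phi_22 = [rho(2) - phi_11 rho(1)] / [1 - phi_11 rho(1)] = [0.0302 - (-0.2811)(-0.2811)] / [1 - (-0.2811)(-0.2811)]
         = -0.04881721 / 0.92098279 = -0.053.
Therefore phi_{22} = -0.0530.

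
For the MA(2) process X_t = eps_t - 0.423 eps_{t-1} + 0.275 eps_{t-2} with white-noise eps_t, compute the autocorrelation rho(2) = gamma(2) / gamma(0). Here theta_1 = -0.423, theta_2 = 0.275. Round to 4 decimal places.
\rho(2) = 0.2192

For an MA(q) process with theta_0 = 1, the autocovariance is
  gamma(k) = sigma^2 * sum_{i=0..q-k} theta_i * theta_{i+k},
and rho(k) = gamma(k) / gamma(0). Sigma^2 cancels.
  numerator   = (1)*(0.275) = 0.275.
  denominator = (1)^2 + (-0.423)^2 + (0.275)^2 = 1.254554.
  rho(2) = 0.275 / 1.254554 = 0.2192.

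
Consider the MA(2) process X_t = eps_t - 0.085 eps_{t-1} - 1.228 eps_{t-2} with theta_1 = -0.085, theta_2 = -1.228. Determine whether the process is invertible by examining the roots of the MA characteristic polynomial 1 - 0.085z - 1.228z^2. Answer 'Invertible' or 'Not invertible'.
\text{Not invertible}

The MA(q) characteristic polynomial is P(z) = 1 - 0.085z - 1.228z^2.
Invertibility requires all roots to lie outside the unit circle, i.e. |z| > 1 for every root.
Set 1 + (-0.085) z + (-1.228) z^2 = 0, i.e. a z^2 + b z + c = 0 with a = -1.228, b = -0.085, c = 1.
Discriminant D = b^2 - 4ac = (-0.085)^2 - 4*(-1.228)*1 = 0.007225 - (-4.912) = 4.919225.
D >= 0, so the roots are real: z = (-b +/- sqrt(D)) / (2a) = (0.085 +/- 2.217933) / (-2.456).
  z_1 = (0.085 + 2.217933) / (-2.456) = -0.9377,   |z_1| = 0.9377.
  z_2 = (0.085 - 2.217933) / (-2.456) = 0.8685,   |z_2| = 0.8685.
Moduli of all roots: 0.9377, 0.8685.
All moduli strictly greater than 1? No.
Verdict: Not invertible.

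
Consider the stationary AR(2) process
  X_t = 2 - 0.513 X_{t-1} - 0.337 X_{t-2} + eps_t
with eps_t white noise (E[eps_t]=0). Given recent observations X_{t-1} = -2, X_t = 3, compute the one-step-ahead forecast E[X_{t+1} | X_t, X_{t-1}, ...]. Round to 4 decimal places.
E[X_{t+1} \mid \mathcal F_t] = 1.1350

For an AR(p) model X_t = c + sum_i phi_i X_{t-i} + eps_t, the
one-step-ahead conditional mean is
  E[X_{t+1} | X_t, ...] = c + sum_i phi_i X_{t+1-i}.
Substitute known values:
  E[X_{t+1} | ...] = 2 + (-0.513) * (3) + (-0.337) * (-2)
                   = 1.1350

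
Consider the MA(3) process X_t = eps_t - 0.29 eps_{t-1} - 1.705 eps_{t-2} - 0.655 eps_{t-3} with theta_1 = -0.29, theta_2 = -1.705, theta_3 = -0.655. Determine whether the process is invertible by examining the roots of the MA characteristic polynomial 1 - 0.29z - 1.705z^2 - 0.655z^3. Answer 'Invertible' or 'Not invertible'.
\text{Not invertible}

The MA(q) characteristic polynomial is P(z) = 1 - 0.29z - 1.705z^2 - 0.655z^3.
Invertibility requires all roots to lie outside the unit circle, i.e. |z| > 1 for every root.
Degree 3: look for a simple real root z0 first, then factor out (1 - z/z0) and solve the remaining quadratic.
Testing z0 = -2: P(-2) = 1 + (-0.29)(-2) + (-1.705)(-2)^2 + (-0.655)(-2)^3
  = 1 + (0.58) + (-6.82) + (5.24) = 0.  So z_0 = -2 is a root, |z_0| = 2.
Divide out the factor (1 + 0.5 z) = (1 - z/z0) (since 1/z0 = -0.5):
  P(z) = (1 + 0.5 z)(1 + (-0.79) z + (-1.31) z^2)
  [check: z-coef -0.79 - (-0.5) = -0.29; z^2-coef -1.31 - (-0.5)(-0.79) = -1.705; z^3-coef -(-0.5)(-1.31) = -0.655.]
Remaining roots from the quadratic factor 1 + (-0.79) z + (-1.31) z^2:
  Set 1 + (-0.79) z + (-1.31) z^2 = 0, i.e. a z^2 + b z + c = 0 with a = -1.31, b = -0.79, c = 1.
  Discriminant D = b^2 - 4ac = (-0.79)^2 - 4*(-1.31)*1 = 0.6241 - (-5.24) = 5.8641.
  D >= 0, so the roots are real: z = (-b +/- sqrt(D)) / (2a) = (0.79 +/- 2.42159) / (-2.62).
    z_1 = (0.79 + 2.42159) / (-2.62) = -1.2258,   |z_1| = 1.2258.
    z_2 = (0.79 - 2.42159) / (-2.62) = 0.6227,   |z_2| = 0.6227.
Moduli of all roots: 2.0000, 1.2258, 0.6227.
All moduli strictly greater than 1? No.
Verdict: Not invertible.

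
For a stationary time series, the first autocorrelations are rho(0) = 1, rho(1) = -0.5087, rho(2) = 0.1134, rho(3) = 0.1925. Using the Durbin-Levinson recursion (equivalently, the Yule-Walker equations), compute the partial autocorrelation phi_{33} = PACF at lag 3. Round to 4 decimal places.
\phi_{33} = 0.2269

The PACF at lag k is phi_{kk}, the last component of the solution
to the Yule-Walker system G_k phi = r_k where
  (G_k)_{ij} = rho(|i - j|), (r_k)_i = rho(i), i,j = 1..k.
Equivalently, Durbin-Levinson gives phi_{kk} iteratively:
  phi_{11} = rho(1)
  phi_{kk} = [rho(k) - sum_{j=1..k-1} phi_{k-1,j} rho(k-j)]
            / [1 - sum_{j=1..k-1} phi_{k-1,j} rho(j)],
  phi_{k,j} = phi_{k-1,j} - phi_{kk} phi_{k-1,k-j},  j = 1..k-1.
Step k = 1:
  phi_11 = rho(1) = -0.5087.
Step k = 2:
  phi_22 = [rho(2) - phi_11 rho(1)] / [1 - phi_11 rho(1)] = [0.1134 - (-0.5087)(-0.5087)] / [1 - (-0.5087)(-0.5087)]
         = -0.14537569 / 0.74122431 = -0.196129.
  Update: phi_21 = phi_11 - phi_22 phi_11 = -0.5087 - (-0.196129)(-0.5087) = -0.608471.
Step k = 3:
  phi_33 = [rho(3) - phi_21 rho(2) - phi_22 rho(1)] / [1 - phi_21 rho(1) - phi_22 rho(2)]
    numerator   = 0.1925 - (-0.608471)(0.1134) - (-0.196129)(-0.5087) = 0.1617297
    denominator = 1 - (-0.608471)(-0.5087) - (-0.196129)(0.1134) = 0.7127119
  phi_33 = 0.1617297 / 0.7127119 = 0.2269.
Therefore phi_{33} = 0.2269.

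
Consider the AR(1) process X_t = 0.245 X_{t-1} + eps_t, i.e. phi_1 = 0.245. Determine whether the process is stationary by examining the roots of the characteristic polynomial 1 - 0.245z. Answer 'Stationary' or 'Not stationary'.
\text{Stationary}

The AR(p) characteristic polynomial is P(z) = 1 - 0.245z.
Stationarity requires all roots to lie outside the unit circle, i.e. |z| > 1 for every root.
This is linear in z: 1 + (-0.245) z = 0  =>  z = -1/(-0.245) = 4.081633,  |z| = 4.081633.
Moduli of all roots: 4.0816.
All moduli strictly greater than 1? Yes.
Verdict: Stationary.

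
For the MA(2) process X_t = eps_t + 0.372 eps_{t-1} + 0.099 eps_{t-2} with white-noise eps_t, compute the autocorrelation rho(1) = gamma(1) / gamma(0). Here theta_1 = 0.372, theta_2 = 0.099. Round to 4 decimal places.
\rho(1) = 0.3561

For an MA(q) process with theta_0 = 1, the autocovariance is
  gamma(k) = sigma^2 * sum_{i=0..q-k} theta_i * theta_{i+k},
and rho(k) = gamma(k) / gamma(0). Sigma^2 cancels.
  numerator   = (1)*(0.372) + (0.372)*(0.099) = 0.408828.
  denominator = (1)^2 + (0.372)^2 + (0.099)^2 = 1.148185.
  rho(1) = 0.408828 / 1.148185 = 0.3561.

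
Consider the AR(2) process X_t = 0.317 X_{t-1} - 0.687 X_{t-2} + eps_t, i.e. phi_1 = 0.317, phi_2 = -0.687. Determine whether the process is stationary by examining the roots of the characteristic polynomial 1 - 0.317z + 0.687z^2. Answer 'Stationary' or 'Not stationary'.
\text{Stationary}

The AR(p) characteristic polynomial is P(z) = 1 - 0.317z + 0.687z^2.
Stationarity requires all roots to lie outside the unit circle, i.e. |z| > 1 for every root.
Set 1 + (-0.317) z + (0.687) z^2 = 0, i.e. a z^2 + b z + c = 0 with a = 0.687, b = -0.317, c = 1.
Discriminant D = b^2 - 4ac = (-0.317)^2 - 4*(0.687)*1 = 0.100489 - (2.748) = -2.647511.
D < 0, so the roots are the complex-conjugate pair z = (-b +/- i sqrt(-D)) / (2a) = 0.2307 +/- 1.1842i.
For a conjugate pair |z|^2 = z * conj(z) = (product of roots) = c/a = 1/(0.687) = 1.455604, so |z| = sqrt(1.455604) = 1.2065 for both roots.
Moduli of all roots: 1.2065, 1.2065.
All moduli strictly greater than 1? Yes.
Verdict: Stationary.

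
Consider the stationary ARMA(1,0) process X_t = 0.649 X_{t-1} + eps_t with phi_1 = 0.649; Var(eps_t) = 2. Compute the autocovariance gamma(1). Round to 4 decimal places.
\gamma(1) = 2.2426

Multiply the model equation by X_{t-k} and take expectations. With theta_0 = psi_0 = 1 and psi_j the MA(infinity) weights, this gives
  gamma(k) - sum_i phi_i gamma(k-i) = c_k,
  c_k = sigma^2 * sum_{j=k..q} theta_j psi_{j-k}   (c_k = 0 for k > q),
using gamma(-m) = gamma(m).
Pure AR (q = 0): c_0 = sigma^2 = 2, c_k = 0 for k >= 1.
Equations for k = 0 and k = 1 (AR order 1):
  gamma(0) = phi_1 gamma(1) + c_0
  gamma(1) = phi_1 gamma(0) + c_1
Substituting the second into the first: gamma(0) (1 - phi_1^2) = c_0 + phi_1 c_1, so
  gamma(0) = c_0 / (1 - phi_1^2) = 2 / (1 - (0.649)^2) = 2 / 0.578799 = 3.455431.
  gamma(1) = phi_1 gamma(0) = (0.649)(3.455431) = 2.242575.
Therefore gamma(1) = 2.2426 (to 4 decimal places).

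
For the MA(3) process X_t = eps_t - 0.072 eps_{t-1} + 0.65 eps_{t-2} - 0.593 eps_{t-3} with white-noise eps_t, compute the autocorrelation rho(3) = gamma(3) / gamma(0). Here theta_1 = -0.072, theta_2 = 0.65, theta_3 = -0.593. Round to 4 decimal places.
\rho(3) = -0.3333

For an MA(q) process with theta_0 = 1, the autocovariance is
  gamma(k) = sigma^2 * sum_{i=0..q-k} theta_i * theta_{i+k},
and rho(k) = gamma(k) / gamma(0). Sigma^2 cancels.
  numerator   = (1)*(-0.593) = -0.593.
  denominator = (1)^2 + (-0.072)^2 + (0.65)^2 + (-0.593)^2 = 1.779333.
  rho(3) = -0.593 / 1.779333 = -0.3333.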